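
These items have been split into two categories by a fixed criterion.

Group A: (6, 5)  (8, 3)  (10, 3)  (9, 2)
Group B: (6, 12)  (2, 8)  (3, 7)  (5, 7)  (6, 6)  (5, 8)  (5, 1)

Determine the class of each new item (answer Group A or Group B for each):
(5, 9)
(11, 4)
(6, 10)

Group B, Group A, Group B

Rule: first > second AND sum is odd. This holds for each 'Group A' example and fails for each 'Group B' one.
(5, 9) → 5 < 9, 5+9 = 14 → Group B. (11, 4) → 11 > 4, 11+4 = 15 → Group A. (6, 10) → 6 < 10, 6+10 = 16 → Group B.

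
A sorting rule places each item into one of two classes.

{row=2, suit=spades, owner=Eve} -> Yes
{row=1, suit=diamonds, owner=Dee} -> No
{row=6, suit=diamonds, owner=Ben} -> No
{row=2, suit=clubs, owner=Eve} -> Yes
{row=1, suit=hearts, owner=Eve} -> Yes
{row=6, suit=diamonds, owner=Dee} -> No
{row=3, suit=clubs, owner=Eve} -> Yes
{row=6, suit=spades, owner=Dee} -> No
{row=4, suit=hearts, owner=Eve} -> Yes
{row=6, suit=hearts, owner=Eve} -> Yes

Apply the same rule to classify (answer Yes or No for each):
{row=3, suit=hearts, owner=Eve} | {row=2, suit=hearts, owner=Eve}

Comparing the two groups points to one rule — owner is Eve.
{row=3, suit=hearts, owner=Eve}: owner is Eve — has this property, so Yes. {row=2, suit=hearts, owner=Eve}: owner is Eve — has this property, so Yes.

Yes, Yes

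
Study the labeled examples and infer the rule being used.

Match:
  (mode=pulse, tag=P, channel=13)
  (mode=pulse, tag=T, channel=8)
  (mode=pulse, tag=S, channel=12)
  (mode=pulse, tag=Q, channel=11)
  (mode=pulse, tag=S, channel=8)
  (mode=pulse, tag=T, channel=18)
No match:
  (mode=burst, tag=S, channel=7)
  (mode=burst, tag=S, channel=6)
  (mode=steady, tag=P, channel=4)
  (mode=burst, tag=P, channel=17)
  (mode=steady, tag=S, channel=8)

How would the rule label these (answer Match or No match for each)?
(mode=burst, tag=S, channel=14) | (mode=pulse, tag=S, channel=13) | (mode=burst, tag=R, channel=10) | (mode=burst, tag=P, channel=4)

Rule: mode is pulse. This holds for each 'Match' example and fails for each 'No match' one.
(mode=burst, tag=S, channel=14): No match (mode is burst).
(mode=pulse, tag=S, channel=13): Match (mode is pulse).
(mode=burst, tag=R, channel=10): No match (mode is burst).
(mode=burst, tag=P, channel=4): No match (mode is burst).

No match, Match, No match, No match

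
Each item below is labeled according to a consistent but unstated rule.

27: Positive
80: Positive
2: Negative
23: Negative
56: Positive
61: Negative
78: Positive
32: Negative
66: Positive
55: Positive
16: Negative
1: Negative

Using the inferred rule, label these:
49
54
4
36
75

Positive, Positive, Negative, Positive, Positive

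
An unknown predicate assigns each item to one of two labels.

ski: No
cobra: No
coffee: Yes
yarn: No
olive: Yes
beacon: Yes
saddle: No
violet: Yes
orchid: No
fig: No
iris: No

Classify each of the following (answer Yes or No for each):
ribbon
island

No, No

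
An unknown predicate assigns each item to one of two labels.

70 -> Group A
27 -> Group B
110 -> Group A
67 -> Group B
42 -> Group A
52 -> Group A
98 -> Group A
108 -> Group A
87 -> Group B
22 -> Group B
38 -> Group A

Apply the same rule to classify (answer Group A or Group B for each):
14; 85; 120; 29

Group B, Group B, Group A, Group B

The distinguishing property — even AND at least 27 — holds for all the 'Group A' cases and none of the 'Group B' cases.
14: Group B (14 is even, 14 < 27). 85: Group B (85 is odd, 85 ≥ 27). 120: Group A (120 is even, 120 ≥ 27). 29: Group B (29 is odd, 29 ≥ 27).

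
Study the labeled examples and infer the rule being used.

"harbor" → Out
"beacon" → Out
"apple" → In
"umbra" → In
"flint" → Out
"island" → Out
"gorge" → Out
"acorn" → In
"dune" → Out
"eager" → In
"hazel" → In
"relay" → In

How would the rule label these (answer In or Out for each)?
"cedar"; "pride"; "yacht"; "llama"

The rule appears to be: odd length AND contains 'a'.

In, Out, In, In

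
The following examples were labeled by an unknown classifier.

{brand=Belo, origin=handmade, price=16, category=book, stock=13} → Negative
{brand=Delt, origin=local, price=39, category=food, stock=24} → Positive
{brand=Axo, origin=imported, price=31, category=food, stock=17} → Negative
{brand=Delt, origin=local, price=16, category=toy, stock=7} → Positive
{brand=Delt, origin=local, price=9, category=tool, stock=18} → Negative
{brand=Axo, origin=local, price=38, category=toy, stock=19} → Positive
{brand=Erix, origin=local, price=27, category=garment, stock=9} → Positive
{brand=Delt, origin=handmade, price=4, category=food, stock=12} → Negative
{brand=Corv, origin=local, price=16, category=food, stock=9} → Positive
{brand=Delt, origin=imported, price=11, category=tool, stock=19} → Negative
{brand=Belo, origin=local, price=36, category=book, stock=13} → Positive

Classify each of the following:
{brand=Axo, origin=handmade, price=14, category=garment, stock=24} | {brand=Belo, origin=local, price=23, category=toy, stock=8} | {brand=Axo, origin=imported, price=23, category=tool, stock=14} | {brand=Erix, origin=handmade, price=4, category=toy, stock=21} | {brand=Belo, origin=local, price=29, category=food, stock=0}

'Positive' ⟺ origin is local AND price ≥ 11.
Negative: {brand=Axo, origin=handmade, price=14, category=garment, stock=24}, since origin is handmade, price = 14. Positive: {brand=Belo, origin=local, price=23, category=toy, stock=8}, since origin is local, price = 23. Negative: {brand=Axo, origin=imported, price=23, category=tool, stock=14}, since origin is imported, price = 23. Negative: {brand=Erix, origin=handmade, price=4, category=toy, stock=21}, since origin is handmade, price = 4. Positive: {brand=Belo, origin=local, price=29, category=food, stock=0}, since origin is local, price = 29.

Negative, Positive, Negative, Negative, Positive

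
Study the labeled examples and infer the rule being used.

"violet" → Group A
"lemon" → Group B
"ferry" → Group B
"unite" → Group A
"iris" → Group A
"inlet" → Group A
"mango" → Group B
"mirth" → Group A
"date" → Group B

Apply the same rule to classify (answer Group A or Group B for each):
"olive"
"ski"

'Group A' ⟺ contains 'i'.

Group A, Group A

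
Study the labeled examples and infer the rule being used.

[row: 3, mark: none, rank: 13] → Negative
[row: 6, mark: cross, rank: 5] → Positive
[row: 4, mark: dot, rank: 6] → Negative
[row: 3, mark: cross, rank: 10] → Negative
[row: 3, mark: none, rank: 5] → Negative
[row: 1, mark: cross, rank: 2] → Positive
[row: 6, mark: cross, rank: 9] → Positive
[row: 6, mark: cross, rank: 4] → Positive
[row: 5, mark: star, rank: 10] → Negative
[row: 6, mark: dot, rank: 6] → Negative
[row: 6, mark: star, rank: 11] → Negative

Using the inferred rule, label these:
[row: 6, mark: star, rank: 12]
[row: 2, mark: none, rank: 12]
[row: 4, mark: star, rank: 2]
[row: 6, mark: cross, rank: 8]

All 'Positive' examples share one property — mark is cross AND rank ≤ 9 — and every 'Negative' example lacks it.

Negative, Negative, Negative, Positive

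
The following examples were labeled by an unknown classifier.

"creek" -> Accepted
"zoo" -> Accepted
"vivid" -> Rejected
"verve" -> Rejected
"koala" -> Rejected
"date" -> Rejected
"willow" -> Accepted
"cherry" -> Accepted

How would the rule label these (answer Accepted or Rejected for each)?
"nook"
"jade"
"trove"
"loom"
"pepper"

All 'Accepted' examples share one property — has a double letter — and every 'Rejected' example lacks it.
Accepted: "nook", since 'oo' doubled. Rejected: "jade", since no doubled letter. Rejected: "trove", since no doubled letter. Accepted: "loom", since 'oo' doubled. Accepted: "pepper", since 'pp' doubled.

Accepted, Rejected, Rejected, Accepted, Accepted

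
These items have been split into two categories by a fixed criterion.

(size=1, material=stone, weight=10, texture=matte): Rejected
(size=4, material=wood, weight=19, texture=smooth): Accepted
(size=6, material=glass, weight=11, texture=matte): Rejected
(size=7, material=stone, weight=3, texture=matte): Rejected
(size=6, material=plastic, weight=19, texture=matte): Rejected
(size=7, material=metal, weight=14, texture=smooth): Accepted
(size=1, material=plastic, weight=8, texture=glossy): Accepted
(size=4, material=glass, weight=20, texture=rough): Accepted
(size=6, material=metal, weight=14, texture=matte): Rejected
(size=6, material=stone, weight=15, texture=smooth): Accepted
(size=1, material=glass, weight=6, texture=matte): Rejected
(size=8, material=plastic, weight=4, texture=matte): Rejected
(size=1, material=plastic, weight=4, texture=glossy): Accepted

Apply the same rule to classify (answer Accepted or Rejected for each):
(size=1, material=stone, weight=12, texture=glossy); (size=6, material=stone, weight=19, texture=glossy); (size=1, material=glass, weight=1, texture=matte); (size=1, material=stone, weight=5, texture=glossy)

Accepted, Accepted, Rejected, Accepted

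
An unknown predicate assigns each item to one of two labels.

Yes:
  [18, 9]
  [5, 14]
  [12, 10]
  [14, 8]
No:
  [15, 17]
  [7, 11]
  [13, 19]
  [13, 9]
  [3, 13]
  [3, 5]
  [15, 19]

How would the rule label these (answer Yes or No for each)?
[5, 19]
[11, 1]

A rule that fits every label: product is even — true of each 'Yes' example, false of each 'No' one.
[5, 19]: 5·19 = 95, doesn't match → No.
[11, 1]: 11·1 = 11, doesn't match → No.

No, No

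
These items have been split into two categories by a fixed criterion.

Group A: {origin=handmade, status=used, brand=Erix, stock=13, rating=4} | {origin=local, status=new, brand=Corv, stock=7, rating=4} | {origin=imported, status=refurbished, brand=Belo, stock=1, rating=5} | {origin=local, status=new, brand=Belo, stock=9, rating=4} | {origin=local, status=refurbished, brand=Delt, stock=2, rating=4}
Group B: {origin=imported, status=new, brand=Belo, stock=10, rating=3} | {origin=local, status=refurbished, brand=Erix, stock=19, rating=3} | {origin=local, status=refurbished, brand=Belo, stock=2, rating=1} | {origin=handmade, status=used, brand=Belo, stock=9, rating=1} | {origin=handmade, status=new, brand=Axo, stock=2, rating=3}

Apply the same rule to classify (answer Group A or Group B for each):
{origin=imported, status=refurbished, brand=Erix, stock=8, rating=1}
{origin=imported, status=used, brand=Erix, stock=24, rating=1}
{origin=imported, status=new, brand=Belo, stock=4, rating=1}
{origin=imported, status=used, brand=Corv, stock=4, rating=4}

Every 'Group A' example satisfies: rating ≥ 4. None of the 'Group B' examples do.
{origin=imported, status=refurbished, brand=Erix, stock=8, rating=1}: Group B (rating = 1). {origin=imported, status=used, brand=Erix, stock=24, rating=1}: Group B (rating = 1). {origin=imported, status=new, brand=Belo, stock=4, rating=1}: Group B (rating = 1). {origin=imported, status=used, brand=Corv, stock=4, rating=4}: Group A (rating = 4).

Group B, Group B, Group B, Group A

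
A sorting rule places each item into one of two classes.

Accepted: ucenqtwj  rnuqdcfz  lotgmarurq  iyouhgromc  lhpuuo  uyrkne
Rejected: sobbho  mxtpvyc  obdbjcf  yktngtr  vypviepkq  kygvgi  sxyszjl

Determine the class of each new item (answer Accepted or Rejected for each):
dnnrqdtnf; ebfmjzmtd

The distinguishing property — contains 'u' — holds for all the 'Accepted' cases and none of the 'Rejected' cases.
dnnrqdtnf: no 'u' — fails this test, so Rejected. ebfmjzmtd: no 'u' — fails this test, so Rejected.

Rejected, Rejected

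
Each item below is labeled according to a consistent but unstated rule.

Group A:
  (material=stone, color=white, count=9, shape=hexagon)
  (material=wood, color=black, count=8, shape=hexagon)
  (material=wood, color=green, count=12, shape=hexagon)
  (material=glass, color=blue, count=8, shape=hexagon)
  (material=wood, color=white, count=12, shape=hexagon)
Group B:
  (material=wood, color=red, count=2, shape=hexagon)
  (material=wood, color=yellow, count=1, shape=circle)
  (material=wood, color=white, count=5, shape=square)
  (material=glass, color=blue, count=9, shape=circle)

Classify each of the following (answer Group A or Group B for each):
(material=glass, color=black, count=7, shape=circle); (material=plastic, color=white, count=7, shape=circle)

Group B, Group B

Every 'Group A' example satisfies: shape is hexagon AND count ≥ 5. None of the 'Group B' examples do.
Group B: (material=glass, color=black, count=7, shape=circle), since shape is circle, count = 7.
Group B: (material=plastic, color=white, count=7, shape=circle), since shape is circle, count = 7.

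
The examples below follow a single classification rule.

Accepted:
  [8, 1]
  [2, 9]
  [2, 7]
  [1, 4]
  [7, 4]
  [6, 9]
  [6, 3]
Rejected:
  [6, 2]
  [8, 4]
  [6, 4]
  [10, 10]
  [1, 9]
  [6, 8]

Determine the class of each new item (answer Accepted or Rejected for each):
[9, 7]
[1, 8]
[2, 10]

Rejected, Accepted, Rejected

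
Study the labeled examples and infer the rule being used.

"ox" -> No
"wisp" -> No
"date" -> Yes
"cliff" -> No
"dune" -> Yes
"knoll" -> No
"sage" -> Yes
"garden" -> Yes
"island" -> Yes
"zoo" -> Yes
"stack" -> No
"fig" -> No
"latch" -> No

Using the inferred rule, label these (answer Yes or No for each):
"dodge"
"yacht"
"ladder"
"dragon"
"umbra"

Yes, No, Yes, Yes, Yes

The distinguishing property — has ≥ 2 vowels — holds for all the 'Yes' cases and none of the 'No' cases.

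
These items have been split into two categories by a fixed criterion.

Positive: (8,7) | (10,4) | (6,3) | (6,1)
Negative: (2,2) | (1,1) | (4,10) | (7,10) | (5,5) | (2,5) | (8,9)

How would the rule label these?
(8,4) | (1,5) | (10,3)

Positive, Negative, Positive

The pattern is that an item is 'Positive' exactly when: first > second.
(8,4) → 8 > 4 → Positive.
(1,5) → 1 < 5 → Negative.
(10,3) → 10 > 3 → Positive.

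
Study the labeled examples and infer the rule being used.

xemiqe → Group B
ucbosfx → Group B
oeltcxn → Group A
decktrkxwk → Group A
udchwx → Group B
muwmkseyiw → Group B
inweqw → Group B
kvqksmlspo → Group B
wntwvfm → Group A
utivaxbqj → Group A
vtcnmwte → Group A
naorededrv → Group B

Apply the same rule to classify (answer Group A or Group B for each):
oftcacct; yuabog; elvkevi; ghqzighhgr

Group A, Group B, Group B, Group B

The distinguishing property — contains 't' — holds for all the 'Group A' cases and none of the 'Group B' cases.
Group A: oftcacct, since has 't'. Group B: yuabog, since no 't'. Group B: elvkevi, since no 't'. Group B: ghqzighhgr, since no 't'.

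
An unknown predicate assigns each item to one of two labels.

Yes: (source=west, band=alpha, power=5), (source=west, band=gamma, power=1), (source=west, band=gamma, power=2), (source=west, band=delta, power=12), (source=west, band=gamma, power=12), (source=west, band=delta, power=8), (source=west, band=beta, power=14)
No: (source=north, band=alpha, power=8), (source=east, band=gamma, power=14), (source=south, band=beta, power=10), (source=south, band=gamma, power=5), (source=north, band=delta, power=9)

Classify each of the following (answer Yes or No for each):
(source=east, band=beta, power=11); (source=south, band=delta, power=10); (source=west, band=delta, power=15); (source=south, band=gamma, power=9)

No, No, Yes, No

The common property of the 'Yes' items is: source is west. No 'No' item has it.
(source=east, band=beta, power=11) — source is east, hence No.
(source=south, band=delta, power=10) — source is south, hence No.
(source=west, band=delta, power=15) — source is west, hence Yes.
(source=south, band=gamma, power=9) — source is south, hence No.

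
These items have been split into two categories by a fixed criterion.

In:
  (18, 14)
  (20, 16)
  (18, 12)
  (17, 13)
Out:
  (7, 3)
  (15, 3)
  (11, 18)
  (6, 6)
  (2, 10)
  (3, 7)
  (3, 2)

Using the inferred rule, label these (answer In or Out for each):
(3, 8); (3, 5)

Out, Out

'In' ⟺ sum ≥ 30.
(3, 8): 3+8 = 11 — fails this test, so Out. (3, 5): 3+5 = 8 — fails this test, so Out.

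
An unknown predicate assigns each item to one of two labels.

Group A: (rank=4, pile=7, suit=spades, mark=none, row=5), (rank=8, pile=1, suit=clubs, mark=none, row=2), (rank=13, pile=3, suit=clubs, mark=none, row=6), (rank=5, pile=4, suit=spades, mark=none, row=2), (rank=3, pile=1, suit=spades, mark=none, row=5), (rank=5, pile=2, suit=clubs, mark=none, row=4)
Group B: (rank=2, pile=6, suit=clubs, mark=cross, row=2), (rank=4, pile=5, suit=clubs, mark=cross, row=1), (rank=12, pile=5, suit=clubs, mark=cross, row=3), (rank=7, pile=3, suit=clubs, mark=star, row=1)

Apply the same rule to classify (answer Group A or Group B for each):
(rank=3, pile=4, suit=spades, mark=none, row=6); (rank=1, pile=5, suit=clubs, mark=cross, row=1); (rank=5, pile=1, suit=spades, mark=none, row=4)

The distinguishing property — mark is none — holds for all the 'Group A' cases and none of the 'Group B' cases.
(rank=3, pile=4, suit=spades, mark=none, row=6) — mark is none, hence Group A. (rank=1, pile=5, suit=clubs, mark=cross, row=1) — mark is cross, hence Group B. (rank=5, pile=1, suit=spades, mark=none, row=4) — mark is none, hence Group A.

Group A, Group B, Group A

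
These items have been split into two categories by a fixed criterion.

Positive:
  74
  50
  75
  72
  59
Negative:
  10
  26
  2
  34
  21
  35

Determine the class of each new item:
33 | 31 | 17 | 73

Negative, Negative, Negative, Positive

The classifier is using: at least 50.
33: 33 < 50, doesn't qualify → Negative.
31: 31 < 50, doesn't qualify → Negative.
17: 17 < 50, doesn't qualify → Negative.
73: 73 ≥ 50, qualifies → Positive.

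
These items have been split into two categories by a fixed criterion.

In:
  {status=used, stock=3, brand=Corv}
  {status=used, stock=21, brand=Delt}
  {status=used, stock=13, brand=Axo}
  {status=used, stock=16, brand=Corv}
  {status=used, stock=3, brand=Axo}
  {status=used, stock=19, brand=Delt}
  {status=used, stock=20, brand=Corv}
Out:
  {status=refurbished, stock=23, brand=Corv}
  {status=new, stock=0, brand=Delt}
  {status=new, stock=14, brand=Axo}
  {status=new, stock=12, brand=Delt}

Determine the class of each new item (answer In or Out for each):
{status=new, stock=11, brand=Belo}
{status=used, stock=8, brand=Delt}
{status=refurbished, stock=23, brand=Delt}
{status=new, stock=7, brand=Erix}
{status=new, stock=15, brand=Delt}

The classifier is using: status is used.
{status=new, stock=11, brand=Belo}: status is new — lacks this property, so Out. {status=used, stock=8, brand=Delt}: status is used — fits, so In. {status=refurbished, stock=23, brand=Delt}: status is refurbished — lacks this property, so Out. {status=new, stock=7, brand=Erix}: status is new — lacks this property, so Out. {status=new, stock=15, brand=Delt}: status is new — lacks this property, so Out.

Out, In, Out, Out, Out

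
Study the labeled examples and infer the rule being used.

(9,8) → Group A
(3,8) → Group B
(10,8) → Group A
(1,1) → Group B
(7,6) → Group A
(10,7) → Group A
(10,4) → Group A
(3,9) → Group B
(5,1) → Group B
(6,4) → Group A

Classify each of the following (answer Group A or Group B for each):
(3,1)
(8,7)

Rule: first ≥ 6. This holds for each 'Group A' example and fails for each 'Group B' one.
Group B: (3,1), since first 3.
Group A: (8,7), since first 8.

Group B, Group A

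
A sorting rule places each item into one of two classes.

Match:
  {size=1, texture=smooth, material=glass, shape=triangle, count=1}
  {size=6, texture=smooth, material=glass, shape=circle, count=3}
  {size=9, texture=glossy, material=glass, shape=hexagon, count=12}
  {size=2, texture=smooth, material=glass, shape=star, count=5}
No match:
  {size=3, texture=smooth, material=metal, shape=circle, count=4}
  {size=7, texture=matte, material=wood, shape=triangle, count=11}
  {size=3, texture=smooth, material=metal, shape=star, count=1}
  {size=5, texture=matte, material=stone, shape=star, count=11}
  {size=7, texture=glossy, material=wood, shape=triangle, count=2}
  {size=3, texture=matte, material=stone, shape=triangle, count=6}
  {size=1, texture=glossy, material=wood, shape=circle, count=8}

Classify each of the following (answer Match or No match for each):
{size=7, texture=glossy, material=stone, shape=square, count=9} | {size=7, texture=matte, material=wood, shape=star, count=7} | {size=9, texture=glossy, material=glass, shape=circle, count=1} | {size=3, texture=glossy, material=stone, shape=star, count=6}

Rule: material is glass. This holds for each 'Match' example and fails for each 'No match' one.

No match, No match, Match, No match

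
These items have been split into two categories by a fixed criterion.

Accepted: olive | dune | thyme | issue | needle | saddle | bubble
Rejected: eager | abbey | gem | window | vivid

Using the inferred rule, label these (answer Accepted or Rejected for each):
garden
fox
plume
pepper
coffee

Rejected, Rejected, Accepted, Rejected, Accepted

A rule that fits every label: ends with 'e' — true of each 'Accepted' example, false of each 'Rejected' one.
garden: Rejected (ends with 'n').
fox: Rejected (ends with 'x').
plume: Accepted (ends with 'e').
pepper: Rejected (ends with 'r').
coffee: Accepted (ends with 'e').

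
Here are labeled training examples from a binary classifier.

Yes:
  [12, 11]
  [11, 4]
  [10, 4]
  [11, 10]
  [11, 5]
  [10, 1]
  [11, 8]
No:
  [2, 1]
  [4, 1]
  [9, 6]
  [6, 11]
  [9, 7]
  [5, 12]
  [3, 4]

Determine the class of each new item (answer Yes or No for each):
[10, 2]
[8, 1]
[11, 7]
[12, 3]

The pattern is that an item is 'Yes' exactly when: first ≥ 10.
[10, 2] — first 10, hence Yes. [8, 1] — first 8, hence No. [11, 7] — first 11, hence Yes. [12, 3] — first 12, hence Yes.

Yes, No, Yes, Yes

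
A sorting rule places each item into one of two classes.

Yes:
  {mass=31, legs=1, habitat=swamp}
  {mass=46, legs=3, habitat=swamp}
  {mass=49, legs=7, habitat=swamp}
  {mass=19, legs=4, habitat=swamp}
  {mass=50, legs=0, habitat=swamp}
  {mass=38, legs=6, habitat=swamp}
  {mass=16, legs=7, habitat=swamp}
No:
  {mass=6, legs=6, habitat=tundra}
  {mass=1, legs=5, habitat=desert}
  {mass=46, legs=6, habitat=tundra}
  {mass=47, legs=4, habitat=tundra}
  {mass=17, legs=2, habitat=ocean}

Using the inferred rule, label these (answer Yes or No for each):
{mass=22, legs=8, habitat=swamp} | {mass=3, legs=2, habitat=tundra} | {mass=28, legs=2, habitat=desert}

Yes, No, No

The rule appears to be: habitat is swamp.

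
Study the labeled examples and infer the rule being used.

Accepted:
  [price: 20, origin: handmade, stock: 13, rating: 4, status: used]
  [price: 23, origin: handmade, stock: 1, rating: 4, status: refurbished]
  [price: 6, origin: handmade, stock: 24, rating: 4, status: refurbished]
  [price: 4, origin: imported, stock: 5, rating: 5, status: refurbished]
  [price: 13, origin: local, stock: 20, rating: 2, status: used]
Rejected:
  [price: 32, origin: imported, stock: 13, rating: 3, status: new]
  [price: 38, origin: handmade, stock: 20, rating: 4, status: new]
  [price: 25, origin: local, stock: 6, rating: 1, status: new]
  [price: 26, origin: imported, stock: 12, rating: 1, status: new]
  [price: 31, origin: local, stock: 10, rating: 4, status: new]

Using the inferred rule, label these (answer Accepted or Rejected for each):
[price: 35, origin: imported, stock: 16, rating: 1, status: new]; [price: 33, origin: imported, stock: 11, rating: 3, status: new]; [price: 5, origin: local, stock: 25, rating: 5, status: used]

Rule: price ≤ 23. This holds for each 'Accepted' example and fails for each 'Rejected' one.
[price: 35, origin: imported, stock: 16, rating: 1, status: new]: price = 35, doesn't match → Rejected.
[price: 33, origin: imported, stock: 11, rating: 3, status: new]: price = 33, doesn't match → Rejected.
[price: 5, origin: local, stock: 25, rating: 5, status: used]: price = 5, meets the rule → Accepted.

Rejected, Rejected, Accepted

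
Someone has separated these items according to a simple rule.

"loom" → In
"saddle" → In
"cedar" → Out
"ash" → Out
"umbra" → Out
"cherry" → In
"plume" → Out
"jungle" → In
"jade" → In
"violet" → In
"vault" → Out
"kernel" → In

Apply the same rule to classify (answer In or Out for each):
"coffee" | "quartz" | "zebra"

In, In, Out

'In' ⟺ even length.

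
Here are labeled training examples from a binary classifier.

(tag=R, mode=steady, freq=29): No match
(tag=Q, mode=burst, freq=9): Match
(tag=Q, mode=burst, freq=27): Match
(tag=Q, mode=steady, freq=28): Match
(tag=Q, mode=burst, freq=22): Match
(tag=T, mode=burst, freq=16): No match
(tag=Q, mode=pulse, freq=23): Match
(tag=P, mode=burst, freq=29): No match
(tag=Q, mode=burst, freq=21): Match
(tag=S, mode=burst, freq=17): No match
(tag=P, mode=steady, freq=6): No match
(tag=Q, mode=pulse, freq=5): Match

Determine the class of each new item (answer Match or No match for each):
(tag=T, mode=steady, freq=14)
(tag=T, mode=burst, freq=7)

The distinguishing property — tag is Q — holds for all the 'Match' cases and none of the 'No match' cases.

No match, No match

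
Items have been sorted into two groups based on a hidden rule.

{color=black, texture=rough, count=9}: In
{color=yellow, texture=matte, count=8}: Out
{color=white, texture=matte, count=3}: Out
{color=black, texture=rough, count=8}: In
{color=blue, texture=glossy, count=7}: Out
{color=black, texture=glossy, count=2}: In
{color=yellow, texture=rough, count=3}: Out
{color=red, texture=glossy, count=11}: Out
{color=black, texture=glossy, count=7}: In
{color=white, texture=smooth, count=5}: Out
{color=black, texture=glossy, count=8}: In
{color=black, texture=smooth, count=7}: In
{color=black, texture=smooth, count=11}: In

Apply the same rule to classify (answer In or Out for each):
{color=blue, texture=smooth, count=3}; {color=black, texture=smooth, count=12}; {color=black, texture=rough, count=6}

The distinguishing property — color is black — holds for all the 'In' cases and none of the 'Out' cases.
Out: {color=blue, texture=smooth, count=3}, since color is blue. In: {color=black, texture=smooth, count=12}, since color is black. In: {color=black, texture=rough, count=6}, since color is black.

Out, In, In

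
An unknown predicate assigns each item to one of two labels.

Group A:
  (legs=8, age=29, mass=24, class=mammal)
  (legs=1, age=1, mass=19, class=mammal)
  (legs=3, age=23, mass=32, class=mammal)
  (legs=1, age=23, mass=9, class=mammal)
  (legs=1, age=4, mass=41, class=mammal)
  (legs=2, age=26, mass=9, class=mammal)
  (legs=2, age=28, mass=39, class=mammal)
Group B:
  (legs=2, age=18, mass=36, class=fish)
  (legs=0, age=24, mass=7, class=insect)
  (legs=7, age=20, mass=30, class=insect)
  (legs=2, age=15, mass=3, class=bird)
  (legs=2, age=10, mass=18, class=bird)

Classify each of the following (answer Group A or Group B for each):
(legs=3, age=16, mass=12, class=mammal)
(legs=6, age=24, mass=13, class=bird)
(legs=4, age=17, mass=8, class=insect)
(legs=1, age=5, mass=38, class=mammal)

Group A, Group B, Group B, Group A

The classifier is using: class is mammal.
(legs=3, age=16, mass=12, class=mammal): class is mammal, satisfies this → Group A.
(legs=6, age=24, mass=13, class=bird): class is bird, doesn't qualify → Group B.
(legs=4, age=17, mass=8, class=insect): class is insect, doesn't qualify → Group B.
(legs=1, age=5, mass=38, class=mammal): class is mammal, satisfies this → Group A.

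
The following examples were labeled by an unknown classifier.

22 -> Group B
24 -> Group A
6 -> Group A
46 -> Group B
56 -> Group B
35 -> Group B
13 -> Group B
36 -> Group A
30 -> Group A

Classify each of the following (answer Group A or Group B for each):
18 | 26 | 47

Group A, Group B, Group B

The pattern is that an item is 'Group A' exactly when: multiple of 3.
18 — 18 = 3·6, hence Group A.
26 — 26 = 3·8 + 2, hence Group B.
47 — 47 = 3·15 + 2, hence Group B.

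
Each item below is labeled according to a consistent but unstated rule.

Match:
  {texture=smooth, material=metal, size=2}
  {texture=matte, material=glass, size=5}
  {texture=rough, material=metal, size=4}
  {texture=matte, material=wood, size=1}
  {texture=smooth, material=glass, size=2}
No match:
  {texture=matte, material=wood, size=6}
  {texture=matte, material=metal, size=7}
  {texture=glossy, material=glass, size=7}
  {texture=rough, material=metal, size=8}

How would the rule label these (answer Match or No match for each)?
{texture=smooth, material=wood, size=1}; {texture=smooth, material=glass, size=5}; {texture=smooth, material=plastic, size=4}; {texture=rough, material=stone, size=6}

Match, Match, Match, No match

The simplest hypothesis consistent with all the labels is: size ≤ 5.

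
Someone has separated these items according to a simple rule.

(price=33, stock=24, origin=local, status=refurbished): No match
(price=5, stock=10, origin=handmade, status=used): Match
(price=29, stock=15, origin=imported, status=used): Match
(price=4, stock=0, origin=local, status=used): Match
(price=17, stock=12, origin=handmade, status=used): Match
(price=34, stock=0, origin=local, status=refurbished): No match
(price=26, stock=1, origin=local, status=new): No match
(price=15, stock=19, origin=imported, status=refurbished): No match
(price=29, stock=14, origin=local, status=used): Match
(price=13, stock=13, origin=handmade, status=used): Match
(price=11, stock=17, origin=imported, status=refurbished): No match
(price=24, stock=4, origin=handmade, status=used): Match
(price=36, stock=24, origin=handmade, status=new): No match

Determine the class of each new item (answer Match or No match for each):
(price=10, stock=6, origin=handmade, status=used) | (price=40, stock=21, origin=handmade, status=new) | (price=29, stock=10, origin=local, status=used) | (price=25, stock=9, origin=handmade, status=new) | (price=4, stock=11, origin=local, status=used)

Match, No match, Match, No match, Match

Every 'Match' example satisfies: status is used. None of the 'No match' examples do.
Match: (price=10, stock=6, origin=handmade, status=used), since status is used. No match: (price=40, stock=21, origin=handmade, status=new), since status is new. Match: (price=29, stock=10, origin=local, status=used), since status is used. No match: (price=25, stock=9, origin=handmade, status=new), since status is new. Match: (price=4, stock=11, origin=local, status=used), since status is used.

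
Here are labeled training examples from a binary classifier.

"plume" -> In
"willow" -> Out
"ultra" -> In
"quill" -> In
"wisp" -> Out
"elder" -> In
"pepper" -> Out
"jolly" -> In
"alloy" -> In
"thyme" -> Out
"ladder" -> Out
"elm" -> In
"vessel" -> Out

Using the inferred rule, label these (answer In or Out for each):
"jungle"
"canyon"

The pattern is that an item is 'In' exactly when: odd length AND contains 'l'.
"jungle" — length 6, has 'l', hence Out. "canyon" — length 6, no 'l', hence Out.

Out, Out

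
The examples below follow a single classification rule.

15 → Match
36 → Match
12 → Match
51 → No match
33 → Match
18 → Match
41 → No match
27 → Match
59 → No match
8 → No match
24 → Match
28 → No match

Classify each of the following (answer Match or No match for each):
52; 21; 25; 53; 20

Rule: multiple of 3 AND at most 36. This holds for each 'Match' example and fails for each 'No match' one.

No match, Match, No match, No match, No match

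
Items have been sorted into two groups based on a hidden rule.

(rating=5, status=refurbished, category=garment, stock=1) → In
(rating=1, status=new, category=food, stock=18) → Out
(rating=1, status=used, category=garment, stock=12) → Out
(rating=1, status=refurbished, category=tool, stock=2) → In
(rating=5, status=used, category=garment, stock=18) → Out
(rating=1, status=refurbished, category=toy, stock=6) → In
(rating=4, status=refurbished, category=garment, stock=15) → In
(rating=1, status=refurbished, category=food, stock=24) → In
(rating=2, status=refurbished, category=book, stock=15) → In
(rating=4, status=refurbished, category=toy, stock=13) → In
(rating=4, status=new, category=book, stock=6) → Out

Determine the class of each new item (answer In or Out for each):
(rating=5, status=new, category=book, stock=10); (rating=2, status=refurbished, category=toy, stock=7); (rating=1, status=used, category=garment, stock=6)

The pattern is that an item is 'In' exactly when: status is refurbished.

Out, In, Out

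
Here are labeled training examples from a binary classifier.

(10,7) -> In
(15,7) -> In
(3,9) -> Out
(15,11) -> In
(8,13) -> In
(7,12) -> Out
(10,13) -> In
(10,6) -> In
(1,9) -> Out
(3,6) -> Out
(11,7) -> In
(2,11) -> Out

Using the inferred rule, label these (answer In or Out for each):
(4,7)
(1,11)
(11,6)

Out, Out, In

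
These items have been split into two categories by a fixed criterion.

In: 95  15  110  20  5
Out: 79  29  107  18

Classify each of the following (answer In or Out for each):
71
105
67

Out, In, Out

The simplest hypothesis consistent with all the labels is: multiple of 5.
71: 71 = 5·14 + 1 — fails this test, so Out. 105: 105 = 5·21 — passes, so In. 67: 67 = 5·13 + 2 — fails this test, so Out.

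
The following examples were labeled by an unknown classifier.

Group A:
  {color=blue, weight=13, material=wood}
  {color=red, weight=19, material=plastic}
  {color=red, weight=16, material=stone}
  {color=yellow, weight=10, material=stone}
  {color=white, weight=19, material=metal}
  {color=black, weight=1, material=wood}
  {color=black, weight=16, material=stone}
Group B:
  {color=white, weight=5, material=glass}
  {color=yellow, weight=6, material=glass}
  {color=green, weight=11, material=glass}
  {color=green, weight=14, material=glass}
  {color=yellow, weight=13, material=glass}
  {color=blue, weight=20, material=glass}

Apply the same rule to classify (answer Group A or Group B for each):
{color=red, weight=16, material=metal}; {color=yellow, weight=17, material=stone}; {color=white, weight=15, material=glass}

The pattern is that an item is 'Group A' exactly when: material is not glass.
{color=red, weight=16, material=metal} → material is metal → Group A. {color=yellow, weight=17, material=stone} → material is stone → Group A. {color=white, weight=15, material=glass} → material is glass → Group B.

Group A, Group A, Group B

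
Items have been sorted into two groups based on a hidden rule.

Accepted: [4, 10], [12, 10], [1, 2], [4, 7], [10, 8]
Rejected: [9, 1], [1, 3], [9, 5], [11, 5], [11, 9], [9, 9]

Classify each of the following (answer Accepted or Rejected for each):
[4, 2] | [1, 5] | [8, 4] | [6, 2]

Checking candidate rules against both groups, what survives is: product is even.
[4, 2]: Accepted (4·2 = 8). [1, 5]: Rejected (1·5 = 5). [8, 4]: Accepted (8·4 = 32). [6, 2]: Accepted (6·2 = 12).

Accepted, Rejected, Accepted, Accepted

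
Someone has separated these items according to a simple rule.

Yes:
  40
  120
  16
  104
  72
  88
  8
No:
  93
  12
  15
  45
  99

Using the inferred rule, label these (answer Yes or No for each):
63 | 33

No, No

Comparing the two groups points to one rule — multiple of 8.
63: 63 = 8·7 + 7, does not fit → No.
33: 33 = 8·4 + 1, does not fit → No.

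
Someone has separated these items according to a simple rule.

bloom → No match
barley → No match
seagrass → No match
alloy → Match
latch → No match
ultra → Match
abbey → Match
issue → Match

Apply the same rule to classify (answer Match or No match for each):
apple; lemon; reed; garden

The distinguishing property — starts with a vowel — holds for all the 'Match' cases and none of the 'No match' cases.
apple: starts with 'a', matches → Match. lemon: starts with 'l', does not fit → No match. reed: starts with 'r', does not fit → No match. garden: starts with 'g', does not fit → No match.

Match, No match, No match, No match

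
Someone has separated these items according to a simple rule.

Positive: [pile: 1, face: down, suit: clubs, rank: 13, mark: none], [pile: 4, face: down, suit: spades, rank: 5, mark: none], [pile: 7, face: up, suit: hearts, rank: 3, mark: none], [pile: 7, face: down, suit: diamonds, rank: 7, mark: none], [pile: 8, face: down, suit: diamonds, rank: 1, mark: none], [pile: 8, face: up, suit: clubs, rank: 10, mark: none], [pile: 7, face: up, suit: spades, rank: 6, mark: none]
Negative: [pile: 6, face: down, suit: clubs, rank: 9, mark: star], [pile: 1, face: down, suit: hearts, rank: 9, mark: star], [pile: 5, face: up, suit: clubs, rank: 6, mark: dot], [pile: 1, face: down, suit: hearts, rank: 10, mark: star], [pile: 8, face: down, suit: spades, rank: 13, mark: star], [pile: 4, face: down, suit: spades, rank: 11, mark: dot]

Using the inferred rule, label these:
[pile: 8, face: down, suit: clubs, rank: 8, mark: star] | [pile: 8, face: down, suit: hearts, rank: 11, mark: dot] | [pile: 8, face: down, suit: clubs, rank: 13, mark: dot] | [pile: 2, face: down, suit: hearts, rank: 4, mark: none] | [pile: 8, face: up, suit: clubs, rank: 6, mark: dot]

Looking at the examples, the only property every 'Positive' case has and every 'Negative' case lacks is: mark is none.
[pile: 8, face: down, suit: clubs, rank: 8, mark: star]: Negative (mark is star). [pile: 8, face: down, suit: hearts, rank: 11, mark: dot]: Negative (mark is dot). [pile: 8, face: down, suit: clubs, rank: 13, mark: dot]: Negative (mark is dot). [pile: 2, face: down, suit: hearts, rank: 4, mark: none]: Positive (mark is none). [pile: 8, face: up, suit: clubs, rank: 6, mark: dot]: Negative (mark is dot).

Negative, Negative, Negative, Positive, Negative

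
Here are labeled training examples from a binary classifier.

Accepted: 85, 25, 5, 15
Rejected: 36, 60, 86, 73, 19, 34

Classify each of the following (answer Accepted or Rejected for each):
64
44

Rejected, Rejected

A rule that fits every label: ends in digit 5 — true of each 'Accepted' example, false of each 'Rejected' one.
64: last digit 4 — doesn't match, so Rejected. 44: last digit 4 — doesn't match, so Rejected.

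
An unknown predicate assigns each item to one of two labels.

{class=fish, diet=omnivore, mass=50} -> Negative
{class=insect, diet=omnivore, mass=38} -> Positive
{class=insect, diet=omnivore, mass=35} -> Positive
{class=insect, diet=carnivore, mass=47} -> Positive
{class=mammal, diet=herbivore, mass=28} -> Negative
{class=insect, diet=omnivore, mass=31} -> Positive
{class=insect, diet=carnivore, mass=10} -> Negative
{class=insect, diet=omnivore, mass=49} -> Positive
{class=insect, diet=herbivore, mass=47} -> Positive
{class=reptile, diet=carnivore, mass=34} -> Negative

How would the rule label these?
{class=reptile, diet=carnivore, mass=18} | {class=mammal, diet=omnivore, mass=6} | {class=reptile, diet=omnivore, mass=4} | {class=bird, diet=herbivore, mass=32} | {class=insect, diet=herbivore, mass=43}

Negative, Negative, Negative, Negative, Positive

A rule that fits every label: class is insect AND mass ≥ 28 — true of each 'Positive' example, false of each 'Negative' one.
{class=reptile, diet=carnivore, mass=18}: class is reptile, mass = 18, lacks this property → Negative. {class=mammal, diet=omnivore, mass=6}: class is mammal, mass = 6, lacks this property → Negative. {class=reptile, diet=omnivore, mass=4}: class is reptile, mass = 4, lacks this property → Negative. {class=bird, diet=herbivore, mass=32}: class is bird, mass = 32, lacks this property → Negative. {class=insect, diet=herbivore, mass=43}: class is insect, mass = 43, satisfies this → Positive.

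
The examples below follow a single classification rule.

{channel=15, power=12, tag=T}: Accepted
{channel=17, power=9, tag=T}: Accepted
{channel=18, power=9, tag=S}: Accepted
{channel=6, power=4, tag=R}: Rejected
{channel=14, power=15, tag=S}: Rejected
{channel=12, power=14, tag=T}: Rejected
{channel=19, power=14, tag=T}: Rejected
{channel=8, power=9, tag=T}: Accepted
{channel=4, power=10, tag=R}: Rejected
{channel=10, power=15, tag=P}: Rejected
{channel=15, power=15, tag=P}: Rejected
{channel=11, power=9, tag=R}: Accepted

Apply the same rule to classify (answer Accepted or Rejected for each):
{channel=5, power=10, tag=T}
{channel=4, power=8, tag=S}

One predicate separates the groups cleanly: power ≤ 12 AND channel ≥ 8.

Rejected, Rejected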